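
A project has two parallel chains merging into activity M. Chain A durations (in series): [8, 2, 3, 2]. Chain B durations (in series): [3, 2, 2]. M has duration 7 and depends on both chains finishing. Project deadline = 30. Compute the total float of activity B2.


Forward pass: ES(B2) = sum of predecessors on chain B = 3
EF = ES + duration = 3 + 2 = 5
Backward pass: LF(M) = deadline = 30; LS(M) = 30 - 7 = 23
LF(B2) = LS(M) - sum(successors on chain B) = 23 - 2 = 21
LS = LF - duration = 21 - 2 = 19
Total float = LS - ES = 19 - 3 = 16

16


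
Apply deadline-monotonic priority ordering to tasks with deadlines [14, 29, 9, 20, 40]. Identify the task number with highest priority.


Sort tasks by relative deadline (ascending):
  Task 3: deadline = 9
  Task 1: deadline = 14
  Task 4: deadline = 20
  Task 2: deadline = 29
  Task 5: deadline = 40
Priority order (highest first): [3, 1, 4, 2, 5]
Highest priority task = 3

3


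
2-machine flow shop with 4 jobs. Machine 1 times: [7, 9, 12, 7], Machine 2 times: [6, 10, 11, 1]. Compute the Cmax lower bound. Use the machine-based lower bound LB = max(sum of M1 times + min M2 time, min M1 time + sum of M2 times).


LB1 = sum(M1 times) + min(M2 times) = 35 + 1 = 36
LB2 = min(M1 times) + sum(M2 times) = 7 + 28 = 35
Lower bound = max(LB1, LB2) = max(36, 35) = 36

36


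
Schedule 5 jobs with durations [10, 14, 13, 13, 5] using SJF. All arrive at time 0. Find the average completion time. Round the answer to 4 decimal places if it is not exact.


SJF order (ascending): [5, 10, 13, 13, 14]
Completion times:
  Job 1: burst=5, C=5
  Job 2: burst=10, C=15
  Job 3: burst=13, C=28
  Job 4: burst=13, C=41
  Job 5: burst=14, C=55
Average completion = 144/5 = 28.8

28.8


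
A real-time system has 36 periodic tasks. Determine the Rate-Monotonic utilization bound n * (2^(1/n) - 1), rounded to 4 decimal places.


Compute 2^(1/36) = 1.0194406437
Subtract 1: 1.0194406437 - 1 = 0.0194406437
Multiply by n: 36 * 0.0194406437 = 0.6998631732
Round to 4 dp: 0.6999

0.6999


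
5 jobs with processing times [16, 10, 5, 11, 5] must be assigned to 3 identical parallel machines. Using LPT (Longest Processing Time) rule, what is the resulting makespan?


Sort jobs in decreasing order (LPT): [16, 11, 10, 5, 5]
Assign each job to the least loaded machine:
  Machine 1: jobs [16], load = 16
  Machine 2: jobs [11, 5], load = 16
  Machine 3: jobs [10, 5], load = 15
Makespan = max load = 16

16


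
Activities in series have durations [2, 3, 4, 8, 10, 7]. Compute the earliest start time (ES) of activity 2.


Activity 2 starts after activities 1 through 1 complete.
Predecessor durations: [2]
ES = 2 = 2

2


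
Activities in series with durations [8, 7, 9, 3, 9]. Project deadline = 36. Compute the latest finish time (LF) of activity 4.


LF(activity 4) = deadline - sum of successor durations
Successors: activities 5 through 5 with durations [9]
Sum of successor durations = 9
LF = 36 - 9 = 27

27


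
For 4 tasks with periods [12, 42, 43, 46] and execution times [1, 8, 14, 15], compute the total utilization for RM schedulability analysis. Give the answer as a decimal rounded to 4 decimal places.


Compute individual utilizations (exact fractions):
  Task 1: C/T = 1/12 (approx. 0.0833)
  Task 2: C/T = 8/42 = 4/21 (approx. 0.1905)
  Task 3: C/T = 14/43 (approx. 0.3256)
  Task 4: C/T = 15/46 (approx. 0.3261)
Total utilization U = 1/12 + 4/21 + 14/43 + 15/46 = 76885/83076
Rounded to 4 decimal places: U = 0.9255
RM (Liu & Layland) bound for 4 tasks = 0.756828; compare with U = 76885/83076 (approx. 0.925478)
bound < U <= 1, so the RM sufficient condition is not met (inconclusive; an exact test such as response-time analysis is needed).

0.9255


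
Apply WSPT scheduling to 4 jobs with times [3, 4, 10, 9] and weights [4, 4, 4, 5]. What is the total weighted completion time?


Compute p/w ratios and sort ascending (WSPT): [(3, 4), (4, 4), (9, 5), (10, 4)]
Compute weighted completion times:
  Job (p=3,w=4): C=3, w*C=4*3=12
  Job (p=4,w=4): C=7, w*C=4*7=28
  Job (p=9,w=5): C=16, w*C=5*16=80
  Job (p=10,w=4): C=26, w*C=4*26=104
Total weighted completion time = 224

224


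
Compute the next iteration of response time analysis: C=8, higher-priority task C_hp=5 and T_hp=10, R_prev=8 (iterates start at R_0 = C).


R_next = C + ceil(R_prev / T_hp) * C_hp
ceil(8 / 10) = ceil(0.8) = 1
Interference = 1 * 5 = 5
R_next = 8 + 5 = 13

13


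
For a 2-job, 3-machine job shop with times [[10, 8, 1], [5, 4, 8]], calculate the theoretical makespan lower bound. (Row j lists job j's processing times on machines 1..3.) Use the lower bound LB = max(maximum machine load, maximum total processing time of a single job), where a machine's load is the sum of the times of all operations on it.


Machine loads:
  Machine 1: 10 + 5 = 15
  Machine 2: 8 + 4 = 12
  Machine 3: 1 + 8 = 9
Max machine load = 15
Job totals:
  Job 1: 19
  Job 2: 17
Max job total = 19
Lower bound = max(15, 19) = 19

19


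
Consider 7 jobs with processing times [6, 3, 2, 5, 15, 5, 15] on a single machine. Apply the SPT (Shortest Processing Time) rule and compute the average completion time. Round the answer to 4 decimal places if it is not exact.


Sort jobs by processing time (SPT order): [2, 3, 5, 5, 6, 15, 15]
Compute completion times sequentially:
  Job 1: processing = 2, completes at 2
  Job 2: processing = 3, completes at 5
  Job 3: processing = 5, completes at 10
  Job 4: processing = 5, completes at 15
  Job 5: processing = 6, completes at 21
  Job 6: processing = 15, completes at 36
  Job 7: processing = 15, completes at 51
Sum of completion times = 140
Average completion time = 140/7 = 20.0

20.0


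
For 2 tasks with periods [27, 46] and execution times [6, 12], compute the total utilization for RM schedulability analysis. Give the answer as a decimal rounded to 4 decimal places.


Compute individual utilizations (exact fractions):
  Task 1: C/T = 6/27 = 2/9 (approx. 0.2222)
  Task 2: C/T = 12/46 = 6/23 (approx. 0.2609)
Total utilization U = 2/9 + 6/23 = 100/207
Rounded to 4 decimal places: U = 0.4831
RM (Liu & Layland) bound for 2 tasks = 0.828427; compare with U = 100/207 (approx. 0.483092)
U <= bound, so schedulable by RM sufficient condition.

0.4831


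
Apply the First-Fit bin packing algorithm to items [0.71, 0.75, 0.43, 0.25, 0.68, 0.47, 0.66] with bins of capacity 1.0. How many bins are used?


Place items sequentially using First-Fit:
  Item 0.71 -> new Bin 1
  Item 0.75 -> new Bin 2
  Item 0.43 -> new Bin 3
  Item 0.25 -> Bin 1 (now 0.96)
  Item 0.68 -> new Bin 4
  Item 0.47 -> Bin 3 (now 0.9)
  Item 0.66 -> new Bin 5
Total bins used = 5

5


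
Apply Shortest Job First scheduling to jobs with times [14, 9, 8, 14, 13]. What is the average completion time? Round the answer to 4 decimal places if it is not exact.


SJF order (ascending): [8, 9, 13, 14, 14]
Completion times:
  Job 1: burst=8, C=8
  Job 2: burst=9, C=17
  Job 3: burst=13, C=30
  Job 4: burst=14, C=44
  Job 5: burst=14, C=58
Average completion = 157/5 = 31.4

31.4


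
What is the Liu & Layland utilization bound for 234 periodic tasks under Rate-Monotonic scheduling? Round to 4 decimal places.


Compute 2^(1/234) = 1.0029665590
Subtract 1: 1.0029665590 - 1 = 0.0029665590
Multiply by n: 234 * 0.0029665590 = 0.6941748060
Round to 4 dp: 0.6942

0.6942


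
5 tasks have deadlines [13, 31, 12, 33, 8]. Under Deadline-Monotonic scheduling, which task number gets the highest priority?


Sort tasks by relative deadline (ascending):
  Task 5: deadline = 8
  Task 3: deadline = 12
  Task 1: deadline = 13
  Task 2: deadline = 31
  Task 4: deadline = 33
Priority order (highest first): [5, 3, 1, 2, 4]
Highest priority task = 5

5


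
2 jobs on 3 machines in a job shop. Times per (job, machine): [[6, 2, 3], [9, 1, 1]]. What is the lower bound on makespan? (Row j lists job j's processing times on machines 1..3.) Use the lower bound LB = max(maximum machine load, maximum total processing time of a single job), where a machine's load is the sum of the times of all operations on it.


Machine loads:
  Machine 1: 6 + 9 = 15
  Machine 2: 2 + 1 = 3
  Machine 3: 3 + 1 = 4
Max machine load = 15
Job totals:
  Job 1: 11
  Job 2: 11
Max job total = 11
Lower bound = max(15, 11) = 15

15


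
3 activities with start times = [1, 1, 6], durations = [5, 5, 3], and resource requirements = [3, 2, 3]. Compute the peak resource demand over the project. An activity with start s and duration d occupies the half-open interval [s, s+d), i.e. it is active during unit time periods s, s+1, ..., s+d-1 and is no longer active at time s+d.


Each activity i is active on [start_i, start_i + duration_i).
Compute total resource usage per time slot:
  t=0: active resources = [], total = 0
  t=1: active resources = [3, 2], total = 5
  t=2: active resources = [3, 2], total = 5
  t=3: active resources = [3, 2], total = 5
  t=4: active resources = [3, 2], total = 5
  t=5: active resources = [3, 2], total = 5
  t=6: active resources = [3], total = 3
  t=7: active resources = [3], total = 3
  t=8: active resources = [3], total = 3
Peak resource demand = 5

5


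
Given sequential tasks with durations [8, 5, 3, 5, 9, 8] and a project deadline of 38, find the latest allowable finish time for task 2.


LF(activity 2) = deadline - sum of successor durations
Successors: activities 3 through 6 with durations [3, 5, 9, 8]
Sum of successor durations = 25
LF = 38 - 25 = 13

13


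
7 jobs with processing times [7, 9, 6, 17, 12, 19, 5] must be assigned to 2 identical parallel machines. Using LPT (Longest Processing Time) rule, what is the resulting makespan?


Sort jobs in decreasing order (LPT): [19, 17, 12, 9, 7, 6, 5]
Assign each job to the least loaded machine:
  Machine 1: jobs [19, 9, 7, 5], load = 40
  Machine 2: jobs [17, 12, 6], load = 35
Makespan = max load = 40

40


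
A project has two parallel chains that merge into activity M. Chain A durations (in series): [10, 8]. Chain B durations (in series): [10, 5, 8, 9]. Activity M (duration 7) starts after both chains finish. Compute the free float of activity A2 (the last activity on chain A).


ES(A2) = sum of predecessors on chain A = 10
EF(A2) = ES + duration = 10 + 8 = 18
Successor of A2 is M. ES(M) = max(sum(A), sum(B)) = max(18, 32) = 32
Free float = ES(successor) - EF(current) = 32 - 18 = 14

14


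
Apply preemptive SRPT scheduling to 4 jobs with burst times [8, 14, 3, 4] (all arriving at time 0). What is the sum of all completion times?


Since all jobs arrive at t=0, SRPT equals SPT ordering.
SPT order: [3, 4, 8, 14]
Completion times:
  Job 1: p=3, C=3
  Job 2: p=4, C=7
  Job 3: p=8, C=15
  Job 4: p=14, C=29
Total completion time = 3 + 7 + 15 + 29 = 54

54


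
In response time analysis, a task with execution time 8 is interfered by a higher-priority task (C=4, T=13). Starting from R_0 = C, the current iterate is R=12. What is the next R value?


R_next = C + ceil(R_prev / T_hp) * C_hp
ceil(12 / 13) = ceil(0.9231) = 1
Interference = 1 * 4 = 4
R_next = 8 + 4 = 12
R_next = R_prev, so the iteration has converged (response time = 12).

12


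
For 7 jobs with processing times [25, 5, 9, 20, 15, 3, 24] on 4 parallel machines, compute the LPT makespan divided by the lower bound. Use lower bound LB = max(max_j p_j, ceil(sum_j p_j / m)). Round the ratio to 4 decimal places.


LPT order: [25, 24, 20, 15, 9, 5, 3]
Machine loads after assignment: [25, 27, 25, 24]
LPT makespan = 27
Lower bound = max(max_job, ceil(total/4)) = max(25, 26) = 26
Ratio = 27 / 26 = 1.0385

1.0385


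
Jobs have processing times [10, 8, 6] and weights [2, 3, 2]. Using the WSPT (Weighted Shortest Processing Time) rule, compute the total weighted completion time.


Compute p/w ratios and sort ascending (WSPT): [(8, 3), (6, 2), (10, 2)]
Compute weighted completion times:
  Job (p=8,w=3): C=8, w*C=3*8=24
  Job (p=6,w=2): C=14, w*C=2*14=28
  Job (p=10,w=2): C=24, w*C=2*24=48
Total weighted completion time = 100

100


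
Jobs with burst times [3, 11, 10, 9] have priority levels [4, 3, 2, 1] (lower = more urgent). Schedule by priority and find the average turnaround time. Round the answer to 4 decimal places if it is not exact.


Sort by priority (ascending = highest first):
Order: [(1, 9), (2, 10), (3, 11), (4, 3)]
Completion times:
  Priority 1, burst=9, C=9
  Priority 2, burst=10, C=19
  Priority 3, burst=11, C=30
  Priority 4, burst=3, C=33
Average turnaround = 91/4 = 22.75

22.75


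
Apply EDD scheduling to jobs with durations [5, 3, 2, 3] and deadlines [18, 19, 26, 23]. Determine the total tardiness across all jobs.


Sort by due date (EDD order): [(5, 18), (3, 19), (3, 23), (2, 26)]
Compute completion times and tardiness:
  Job 1: p=5, d=18, C=5, tardiness=max(0,5-18)=0
  Job 2: p=3, d=19, C=8, tardiness=max(0,8-19)=0
  Job 3: p=3, d=23, C=11, tardiness=max(0,11-23)=0
  Job 4: p=2, d=26, C=13, tardiness=max(0,13-26)=0
Total tardiness = 0

0


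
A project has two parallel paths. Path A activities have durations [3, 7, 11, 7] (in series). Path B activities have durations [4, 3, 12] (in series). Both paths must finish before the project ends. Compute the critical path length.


Path A total = 3 + 7 + 11 + 7 = 28
Path B total = 4 + 3 + 12 = 19
Critical path = longest path = max(28, 19) = 28

28


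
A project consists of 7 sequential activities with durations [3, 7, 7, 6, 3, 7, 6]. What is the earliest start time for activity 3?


Activity 3 starts after activities 1 through 2 complete.
Predecessor durations: [3, 7]
ES = 3 + 7 = 10

10


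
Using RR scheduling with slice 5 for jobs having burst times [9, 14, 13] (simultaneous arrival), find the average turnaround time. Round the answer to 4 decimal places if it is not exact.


Time quantum = 5
Execution trace:
  J1 runs 5 units, time = 5
  J2 runs 5 units, time = 10
  J3 runs 5 units, time = 15
  J1 runs 4 units, time = 19
  J2 runs 5 units, time = 24
  J3 runs 5 units, time = 29
  J2 runs 4 units, time = 33
  J3 runs 3 units, time = 36
Finish times: [19, 33, 36]
Average turnaround = 88/3 = 29.3333

29.3333


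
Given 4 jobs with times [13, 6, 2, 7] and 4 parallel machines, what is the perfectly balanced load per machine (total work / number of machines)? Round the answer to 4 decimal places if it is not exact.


Total processing time = 13 + 6 + 2 + 7 = 28
Number of machines = 4
Ideal balanced load = 28 / 4 = 7.0

7.0


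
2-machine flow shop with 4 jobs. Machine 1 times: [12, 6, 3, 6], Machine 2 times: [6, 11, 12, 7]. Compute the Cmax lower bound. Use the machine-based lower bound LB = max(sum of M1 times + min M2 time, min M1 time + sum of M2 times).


LB1 = sum(M1 times) + min(M2 times) = 27 + 6 = 33
LB2 = min(M1 times) + sum(M2 times) = 3 + 36 = 39
Lower bound = max(LB1, LB2) = max(33, 39) = 39

39


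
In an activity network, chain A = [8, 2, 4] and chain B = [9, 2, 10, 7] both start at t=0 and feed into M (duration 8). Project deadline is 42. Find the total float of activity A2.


Forward pass: ES(A2) = sum of predecessors on chain A = 8
EF = ES + duration = 8 + 2 = 10
Backward pass: LF(M) = deadline = 42; LS(M) = 42 - 8 = 34
LF(A2) = LS(M) - sum(successors on chain A) = 34 - 4 = 30
LS = LF - duration = 30 - 2 = 28
Total float = LS - ES = 28 - 8 = 20

20


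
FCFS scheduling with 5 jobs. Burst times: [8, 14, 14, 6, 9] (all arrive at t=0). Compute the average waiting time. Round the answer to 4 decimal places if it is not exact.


FCFS order (as given): [8, 14, 14, 6, 9]
Waiting times:
  Job 1: wait = 0
  Job 2: wait = 8
  Job 3: wait = 22
  Job 4: wait = 36
  Job 5: wait = 42
Sum of waiting times = 108
Average waiting time = 108/5 = 21.6

21.6


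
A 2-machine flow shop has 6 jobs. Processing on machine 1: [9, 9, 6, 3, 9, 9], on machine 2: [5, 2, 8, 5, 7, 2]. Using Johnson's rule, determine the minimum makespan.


Apply Johnson's rule:
  Group 1 (a <= b): [(4, 3, 5), (3, 6, 8)]
  Group 2 (a > b): [(5, 9, 7), (1, 9, 5), (2, 9, 2), (6, 9, 2)]
Optimal job order: [4, 3, 5, 1, 2, 6]
Schedule:
  Job 4: M1 done at 3, M2 done at 8
  Job 3: M1 done at 9, M2 done at 17
  Job 5: M1 done at 18, M2 done at 25
  Job 1: M1 done at 27, M2 done at 32
  Job 2: M1 done at 36, M2 done at 38
  Job 6: M1 done at 45, M2 done at 47
Makespan = 47

47


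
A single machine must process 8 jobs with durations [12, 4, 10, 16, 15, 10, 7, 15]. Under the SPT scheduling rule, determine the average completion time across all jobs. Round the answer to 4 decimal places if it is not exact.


Sort jobs by processing time (SPT order): [4, 7, 10, 10, 12, 15, 15, 16]
Compute completion times sequentially:
  Job 1: processing = 4, completes at 4
  Job 2: processing = 7, completes at 11
  Job 3: processing = 10, completes at 21
  Job 4: processing = 10, completes at 31
  Job 5: processing = 12, completes at 43
  Job 6: processing = 15, completes at 58
  Job 7: processing = 15, completes at 73
  Job 8: processing = 16, completes at 89
Sum of completion times = 330
Average completion time = 330/8 = 41.25

41.25


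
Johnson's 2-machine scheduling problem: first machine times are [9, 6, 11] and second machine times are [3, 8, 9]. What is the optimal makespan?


Apply Johnson's rule:
  Group 1 (a <= b): [(2, 6, 8)]
  Group 2 (a > b): [(3, 11, 9), (1, 9, 3)]
Optimal job order: [2, 3, 1]
Schedule:
  Job 2: M1 done at 6, M2 done at 14
  Job 3: M1 done at 17, M2 done at 26
  Job 1: M1 done at 26, M2 done at 29
Makespan = 29

29


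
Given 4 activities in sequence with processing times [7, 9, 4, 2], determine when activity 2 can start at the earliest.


Activity 2 starts after activities 1 through 1 complete.
Predecessor durations: [7]
ES = 7 = 7

7


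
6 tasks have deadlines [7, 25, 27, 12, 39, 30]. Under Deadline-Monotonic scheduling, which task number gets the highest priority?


Sort tasks by relative deadline (ascending):
  Task 1: deadline = 7
  Task 4: deadline = 12
  Task 2: deadline = 25
  Task 3: deadline = 27
  Task 6: deadline = 30
  Task 5: deadline = 39
Priority order (highest first): [1, 4, 2, 3, 6, 5]
Highest priority task = 1

1


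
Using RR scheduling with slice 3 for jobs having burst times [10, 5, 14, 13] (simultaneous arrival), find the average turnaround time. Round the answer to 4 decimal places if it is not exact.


Time quantum = 3
Execution trace:
  J1 runs 3 units, time = 3
  J2 runs 3 units, time = 6
  J3 runs 3 units, time = 9
  J4 runs 3 units, time = 12
  J1 runs 3 units, time = 15
  J2 runs 2 units, time = 17
  J3 runs 3 units, time = 20
  J4 runs 3 units, time = 23
  J1 runs 3 units, time = 26
  J3 runs 3 units, time = 29
  J4 runs 3 units, time = 32
  J1 runs 1 units, time = 33
  J3 runs 3 units, time = 36
  J4 runs 3 units, time = 39
  J3 runs 2 units, time = 41
  J4 runs 1 units, time = 42
Finish times: [33, 17, 41, 42]
Average turnaround = 133/4 = 33.25

33.25


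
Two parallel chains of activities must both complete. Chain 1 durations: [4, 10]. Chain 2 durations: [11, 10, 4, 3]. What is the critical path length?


Path A total = 4 + 10 = 14
Path B total = 11 + 10 + 4 + 3 = 28
Critical path = longest path = max(14, 28) = 28

28


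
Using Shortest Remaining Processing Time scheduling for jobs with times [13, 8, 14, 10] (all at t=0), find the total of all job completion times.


Since all jobs arrive at t=0, SRPT equals SPT ordering.
SPT order: [8, 10, 13, 14]
Completion times:
  Job 1: p=8, C=8
  Job 2: p=10, C=18
  Job 3: p=13, C=31
  Job 4: p=14, C=45
Total completion time = 8 + 18 + 31 + 45 = 102

102


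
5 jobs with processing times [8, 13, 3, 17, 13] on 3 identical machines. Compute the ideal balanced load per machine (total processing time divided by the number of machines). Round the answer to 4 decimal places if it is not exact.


Total processing time = 8 + 13 + 3 + 17 + 13 = 54
Number of machines = 3
Ideal balanced load = 54 / 3 = 18.0

18.0


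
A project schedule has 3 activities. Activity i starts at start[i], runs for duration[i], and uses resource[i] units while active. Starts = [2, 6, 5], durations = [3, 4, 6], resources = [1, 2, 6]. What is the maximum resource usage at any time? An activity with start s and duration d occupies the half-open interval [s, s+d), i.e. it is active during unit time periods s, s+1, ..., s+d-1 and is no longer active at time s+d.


Each activity i is active on [start_i, start_i + duration_i).
Compute total resource usage per time slot:
  t=0: active resources = [], total = 0
  t=1: active resources = [], total = 0
  t=2: active resources = [1], total = 1
  t=3: active resources = [1], total = 1
  t=4: active resources = [1], total = 1
  t=5: active resources = [6], total = 6
  t=6: active resources = [2, 6], total = 8
  t=7: active resources = [2, 6], total = 8
  t=8: active resources = [2, 6], total = 8
  t=9: active resources = [2, 6], total = 8
  t=10: active resources = [6], total = 6
Peak resource demand = 8

8


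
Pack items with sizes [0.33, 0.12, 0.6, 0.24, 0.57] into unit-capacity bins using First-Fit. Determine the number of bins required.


Place items sequentially using First-Fit:
  Item 0.33 -> new Bin 1
  Item 0.12 -> Bin 1 (now 0.45)
  Item 0.6 -> new Bin 2
  Item 0.24 -> Bin 1 (now 0.69)
  Item 0.57 -> new Bin 3
Total bins used = 3

3


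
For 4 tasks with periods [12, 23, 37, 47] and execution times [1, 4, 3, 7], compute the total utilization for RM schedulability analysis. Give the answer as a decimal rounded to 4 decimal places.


Compute individual utilizations (exact fractions):
  Task 1: C/T = 1/12 (approx. 0.0833)
  Task 2: C/T = 4/23 (approx. 0.1739)
  Task 3: C/T = 3/37 (approx. 0.0811)
  Task 4: C/T = 7/47 (approx. 0.1489)
Total utilization U = 1/12 + 4/23 + 3/37 + 7/47 = 233869/479964
Rounded to 4 decimal places: U = 0.4873
RM (Liu & Layland) bound for 4 tasks = 0.756828; compare with U = 233869/479964 (approx. 0.487264)
U <= bound, so schedulable by RM sufficient condition.

0.4873


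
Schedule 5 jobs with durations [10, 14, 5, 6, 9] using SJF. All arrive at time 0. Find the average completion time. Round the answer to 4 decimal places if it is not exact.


SJF order (ascending): [5, 6, 9, 10, 14]
Completion times:
  Job 1: burst=5, C=5
  Job 2: burst=6, C=11
  Job 3: burst=9, C=20
  Job 4: burst=10, C=30
  Job 5: burst=14, C=44
Average completion = 110/5 = 22.0

22.0


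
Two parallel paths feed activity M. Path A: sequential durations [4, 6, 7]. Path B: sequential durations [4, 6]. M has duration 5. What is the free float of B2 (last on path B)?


ES(B2) = sum of predecessors on chain B = 4
EF(B2) = ES + duration = 4 + 6 = 10
Successor of B2 is M. ES(M) = max(sum(A), sum(B)) = max(17, 10) = 17
Free float = ES(successor) - EF(current) = 17 - 10 = 7

7


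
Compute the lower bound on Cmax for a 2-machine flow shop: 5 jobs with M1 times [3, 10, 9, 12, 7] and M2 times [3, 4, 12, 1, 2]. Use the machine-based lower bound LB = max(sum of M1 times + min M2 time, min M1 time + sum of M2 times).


LB1 = sum(M1 times) + min(M2 times) = 41 + 1 = 42
LB2 = min(M1 times) + sum(M2 times) = 3 + 22 = 25
Lower bound = max(LB1, LB2) = max(42, 25) = 42

42


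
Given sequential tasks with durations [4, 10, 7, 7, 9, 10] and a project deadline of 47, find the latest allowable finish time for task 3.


LF(activity 3) = deadline - sum of successor durations
Successors: activities 4 through 6 with durations [7, 9, 10]
Sum of successor durations = 26
LF = 47 - 26 = 21

21


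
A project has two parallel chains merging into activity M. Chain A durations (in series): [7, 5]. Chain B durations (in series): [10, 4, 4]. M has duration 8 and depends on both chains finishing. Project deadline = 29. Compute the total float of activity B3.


Forward pass: ES(B3) = sum of predecessors on chain B = 14
EF = ES + duration = 14 + 4 = 18
Backward pass: LF(M) = deadline = 29; LS(M) = 29 - 8 = 21
LF(B3) = LS(M) - sum(successors on chain B) = 21 - 0 = 21
LS = LF - duration = 21 - 4 = 17
Total float = LS - ES = 17 - 14 = 3

3


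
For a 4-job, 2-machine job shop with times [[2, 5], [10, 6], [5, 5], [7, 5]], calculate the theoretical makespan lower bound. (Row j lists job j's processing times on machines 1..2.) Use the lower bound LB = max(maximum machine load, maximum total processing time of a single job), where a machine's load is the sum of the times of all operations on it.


Machine loads:
  Machine 1: 2 + 10 + 5 + 7 = 24
  Machine 2: 5 + 6 + 5 + 5 = 21
Max machine load = 24
Job totals:
  Job 1: 7
  Job 2: 16
  Job 3: 10
  Job 4: 12
Max job total = 16
Lower bound = max(24, 16) = 24

24


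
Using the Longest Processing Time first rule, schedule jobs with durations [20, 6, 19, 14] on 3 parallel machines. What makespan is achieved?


Sort jobs in decreasing order (LPT): [20, 19, 14, 6]
Assign each job to the least loaded machine:
  Machine 1: jobs [20], load = 20
  Machine 2: jobs [19], load = 19
  Machine 3: jobs [14, 6], load = 20
Makespan = max load = 20

20


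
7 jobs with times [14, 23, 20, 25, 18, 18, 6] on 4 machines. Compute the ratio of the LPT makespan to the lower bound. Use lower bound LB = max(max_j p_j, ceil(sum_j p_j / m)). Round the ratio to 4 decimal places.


LPT order: [25, 23, 20, 18, 18, 14, 6]
Machine loads after assignment: [25, 29, 34, 36]
LPT makespan = 36
Lower bound = max(max_job, ceil(total/4)) = max(25, 31) = 31
Ratio = 36 / 31 = 1.1613

1.1613


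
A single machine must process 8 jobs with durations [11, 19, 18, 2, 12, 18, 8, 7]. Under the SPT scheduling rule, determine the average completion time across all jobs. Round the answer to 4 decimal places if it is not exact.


Sort jobs by processing time (SPT order): [2, 7, 8, 11, 12, 18, 18, 19]
Compute completion times sequentially:
  Job 1: processing = 2, completes at 2
  Job 2: processing = 7, completes at 9
  Job 3: processing = 8, completes at 17
  Job 4: processing = 11, completes at 28
  Job 5: processing = 12, completes at 40
  Job 6: processing = 18, completes at 58
  Job 7: processing = 18, completes at 76
  Job 8: processing = 19, completes at 95
Sum of completion times = 325
Average completion time = 325/8 = 40.625

40.625


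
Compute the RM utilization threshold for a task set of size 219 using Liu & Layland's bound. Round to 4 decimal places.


Compute 2^(1/219) = 1.0031700697
Subtract 1: 1.0031700697 - 1 = 0.0031700697
Multiply by n: 219 * 0.0031700697 = 0.6942452643
Round to 4 dp: 0.6942

0.6942


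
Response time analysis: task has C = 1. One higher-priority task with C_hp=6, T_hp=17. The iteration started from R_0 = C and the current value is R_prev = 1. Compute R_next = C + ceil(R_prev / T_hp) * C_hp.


R_next = C + ceil(R_prev / T_hp) * C_hp
ceil(1 / 17) = ceil(0.0588) = 1
Interference = 1 * 6 = 6
R_next = 1 + 6 = 7

7


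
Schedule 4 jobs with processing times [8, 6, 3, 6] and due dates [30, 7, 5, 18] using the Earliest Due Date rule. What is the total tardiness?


Sort by due date (EDD order): [(3, 5), (6, 7), (6, 18), (8, 30)]
Compute completion times and tardiness:
  Job 1: p=3, d=5, C=3, tardiness=max(0,3-5)=0
  Job 2: p=6, d=7, C=9, tardiness=max(0,9-7)=2
  Job 3: p=6, d=18, C=15, tardiness=max(0,15-18)=0
  Job 4: p=8, d=30, C=23, tardiness=max(0,23-30)=0
Total tardiness = 2

2


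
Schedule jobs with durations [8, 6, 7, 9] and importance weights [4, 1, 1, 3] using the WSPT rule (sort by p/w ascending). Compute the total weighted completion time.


Compute p/w ratios and sort ascending (WSPT): [(8, 4), (9, 3), (6, 1), (7, 1)]
Compute weighted completion times:
  Job (p=8,w=4): C=8, w*C=4*8=32
  Job (p=9,w=3): C=17, w*C=3*17=51
  Job (p=6,w=1): C=23, w*C=1*23=23
  Job (p=7,w=1): C=30, w*C=1*30=30
Total weighted completion time = 136

136


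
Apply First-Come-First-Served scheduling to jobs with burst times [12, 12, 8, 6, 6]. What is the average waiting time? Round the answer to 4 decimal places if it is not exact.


FCFS order (as given): [12, 12, 8, 6, 6]
Waiting times:
  Job 1: wait = 0
  Job 2: wait = 12
  Job 3: wait = 24
  Job 4: wait = 32
  Job 5: wait = 38
Sum of waiting times = 106
Average waiting time = 106/5 = 21.2

21.2


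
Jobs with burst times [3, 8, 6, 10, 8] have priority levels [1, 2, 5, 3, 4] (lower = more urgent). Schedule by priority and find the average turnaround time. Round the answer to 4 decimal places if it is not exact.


Sort by priority (ascending = highest first):
Order: [(1, 3), (2, 8), (3, 10), (4, 8), (5, 6)]
Completion times:
  Priority 1, burst=3, C=3
  Priority 2, burst=8, C=11
  Priority 3, burst=10, C=21
  Priority 4, burst=8, C=29
  Priority 5, burst=6, C=35
Average turnaround = 99/5 = 19.8

19.8


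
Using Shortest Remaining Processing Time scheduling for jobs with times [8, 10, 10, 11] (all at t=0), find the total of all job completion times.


Since all jobs arrive at t=0, SRPT equals SPT ordering.
SPT order: [8, 10, 10, 11]
Completion times:
  Job 1: p=8, C=8
  Job 2: p=10, C=18
  Job 3: p=10, C=28
  Job 4: p=11, C=39
Total completion time = 8 + 18 + 28 + 39 = 93

93


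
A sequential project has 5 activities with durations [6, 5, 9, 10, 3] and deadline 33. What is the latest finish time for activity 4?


LF(activity 4) = deadline - sum of successor durations
Successors: activities 5 through 5 with durations [3]
Sum of successor durations = 3
LF = 33 - 3 = 30

30


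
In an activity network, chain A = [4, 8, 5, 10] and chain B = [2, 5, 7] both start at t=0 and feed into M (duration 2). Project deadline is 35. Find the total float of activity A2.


Forward pass: ES(A2) = sum of predecessors on chain A = 4
EF = ES + duration = 4 + 8 = 12
Backward pass: LF(M) = deadline = 35; LS(M) = 35 - 2 = 33
LF(A2) = LS(M) - sum(successors on chain A) = 33 - 15 = 18
LS = LF - duration = 18 - 8 = 10
Total float = LS - ES = 10 - 4 = 6

6


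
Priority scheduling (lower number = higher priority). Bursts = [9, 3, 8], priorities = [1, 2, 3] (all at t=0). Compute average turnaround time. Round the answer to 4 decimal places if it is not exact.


Sort by priority (ascending = highest first):
Order: [(1, 9), (2, 3), (3, 8)]
Completion times:
  Priority 1, burst=9, C=9
  Priority 2, burst=3, C=12
  Priority 3, burst=8, C=20
Average turnaround = 41/3 = 13.6667

13.6667


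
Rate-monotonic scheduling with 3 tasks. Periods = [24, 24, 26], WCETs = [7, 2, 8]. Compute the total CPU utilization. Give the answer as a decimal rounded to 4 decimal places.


Compute individual utilizations (exact fractions):
  Task 1: C/T = 7/24 (approx. 0.2917)
  Task 2: C/T = 2/24 = 1/12 (approx. 0.0833)
  Task 3: C/T = 8/26 = 4/13 (approx. 0.3077)
Total utilization U = 7/24 + 1/12 + 4/13 = 71/104
Rounded to 4 decimal places: U = 0.6827
RM (Liu & Layland) bound for 3 tasks = 0.779763; compare with U = 71/104 (approx. 0.682692)
U <= bound, so schedulable by RM sufficient condition.

0.6827


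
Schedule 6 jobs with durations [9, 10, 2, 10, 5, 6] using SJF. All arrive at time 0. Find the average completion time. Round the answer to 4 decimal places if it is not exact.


SJF order (ascending): [2, 5, 6, 9, 10, 10]
Completion times:
  Job 1: burst=2, C=2
  Job 2: burst=5, C=7
  Job 3: burst=6, C=13
  Job 4: burst=9, C=22
  Job 5: burst=10, C=32
  Job 6: burst=10, C=42
Average completion = 118/6 = 19.6667

19.6667


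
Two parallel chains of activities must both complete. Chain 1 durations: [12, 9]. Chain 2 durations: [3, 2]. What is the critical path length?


Path A total = 12 + 9 = 21
Path B total = 3 + 2 = 5
Critical path = longest path = max(21, 5) = 21

21


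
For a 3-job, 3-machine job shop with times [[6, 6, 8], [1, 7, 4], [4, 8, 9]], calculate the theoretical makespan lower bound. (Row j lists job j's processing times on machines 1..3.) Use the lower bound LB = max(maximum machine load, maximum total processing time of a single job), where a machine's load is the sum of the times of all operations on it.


Machine loads:
  Machine 1: 6 + 1 + 4 = 11
  Machine 2: 6 + 7 + 8 = 21
  Machine 3: 8 + 4 + 9 = 21
Max machine load = 21
Job totals:
  Job 1: 20
  Job 2: 12
  Job 3: 21
Max job total = 21
Lower bound = max(21, 21) = 21

21


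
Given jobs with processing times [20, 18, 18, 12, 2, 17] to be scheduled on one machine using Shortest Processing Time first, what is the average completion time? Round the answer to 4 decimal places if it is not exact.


Sort jobs by processing time (SPT order): [2, 12, 17, 18, 18, 20]
Compute completion times sequentially:
  Job 1: processing = 2, completes at 2
  Job 2: processing = 12, completes at 14
  Job 3: processing = 17, completes at 31
  Job 4: processing = 18, completes at 49
  Job 5: processing = 18, completes at 67
  Job 6: processing = 20, completes at 87
Sum of completion times = 250
Average completion time = 250/6 = 41.6667

41.6667


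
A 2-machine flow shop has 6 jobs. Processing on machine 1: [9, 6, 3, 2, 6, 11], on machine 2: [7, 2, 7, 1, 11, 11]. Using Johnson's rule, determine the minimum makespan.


Apply Johnson's rule:
  Group 1 (a <= b): [(3, 3, 7), (5, 6, 11), (6, 11, 11)]
  Group 2 (a > b): [(1, 9, 7), (2, 6, 2), (4, 2, 1)]
Optimal job order: [3, 5, 6, 1, 2, 4]
Schedule:
  Job 3: M1 done at 3, M2 done at 10
  Job 5: M1 done at 9, M2 done at 21
  Job 6: M1 done at 20, M2 done at 32
  Job 1: M1 done at 29, M2 done at 39
  Job 2: M1 done at 35, M2 done at 41
  Job 4: M1 done at 37, M2 done at 42
Makespan = 42

42


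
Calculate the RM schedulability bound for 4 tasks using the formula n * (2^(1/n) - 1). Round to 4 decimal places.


Compute 2^(1/4) = 1.1892071150
Subtract 1: 1.1892071150 - 1 = 0.1892071150
Multiply by n: 4 * 0.1892071150 = 0.7568284600
Round to 4 dp: 0.7568

0.7568


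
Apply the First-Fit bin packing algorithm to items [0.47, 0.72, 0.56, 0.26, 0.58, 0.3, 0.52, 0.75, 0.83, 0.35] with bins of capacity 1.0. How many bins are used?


Place items sequentially using First-Fit:
  Item 0.47 -> new Bin 1
  Item 0.72 -> new Bin 2
  Item 0.56 -> new Bin 3
  Item 0.26 -> Bin 1 (now 0.73)
  Item 0.58 -> new Bin 4
  Item 0.3 -> Bin 3 (now 0.86)
  Item 0.52 -> new Bin 5
  Item 0.75 -> new Bin 6
  Item 0.83 -> new Bin 7
  Item 0.35 -> Bin 4 (now 0.93)
Total bins used = 7

7


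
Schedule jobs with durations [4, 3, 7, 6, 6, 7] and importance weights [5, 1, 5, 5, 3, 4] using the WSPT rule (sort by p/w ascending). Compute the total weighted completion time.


Compute p/w ratios and sort ascending (WSPT): [(4, 5), (6, 5), (7, 5), (7, 4), (6, 3), (3, 1)]
Compute weighted completion times:
  Job (p=4,w=5): C=4, w*C=5*4=20
  Job (p=6,w=5): C=10, w*C=5*10=50
  Job (p=7,w=5): C=17, w*C=5*17=85
  Job (p=7,w=4): C=24, w*C=4*24=96
  Job (p=6,w=3): C=30, w*C=3*30=90
  Job (p=3,w=1): C=33, w*C=1*33=33
Total weighted completion time = 374

374


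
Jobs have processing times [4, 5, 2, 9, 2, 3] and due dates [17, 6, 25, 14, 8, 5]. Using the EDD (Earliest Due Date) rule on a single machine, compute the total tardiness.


Sort by due date (EDD order): [(3, 5), (5, 6), (2, 8), (9, 14), (4, 17), (2, 25)]
Compute completion times and tardiness:
  Job 1: p=3, d=5, C=3, tardiness=max(0,3-5)=0
  Job 2: p=5, d=6, C=8, tardiness=max(0,8-6)=2
  Job 3: p=2, d=8, C=10, tardiness=max(0,10-8)=2
  Job 4: p=9, d=14, C=19, tardiness=max(0,19-14)=5
  Job 5: p=4, d=17, C=23, tardiness=max(0,23-17)=6
  Job 6: p=2, d=25, C=25, tardiness=max(0,25-25)=0
Total tardiness = 15

15


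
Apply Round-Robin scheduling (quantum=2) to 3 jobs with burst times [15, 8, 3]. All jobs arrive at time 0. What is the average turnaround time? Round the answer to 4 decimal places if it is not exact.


Time quantum = 2
Execution trace:
  J1 runs 2 units, time = 2
  J2 runs 2 units, time = 4
  J3 runs 2 units, time = 6
  J1 runs 2 units, time = 8
  J2 runs 2 units, time = 10
  J3 runs 1 units, time = 11
  J1 runs 2 units, time = 13
  J2 runs 2 units, time = 15
  J1 runs 2 units, time = 17
  J2 runs 2 units, time = 19
  J1 runs 2 units, time = 21
  J1 runs 2 units, time = 23
  J1 runs 2 units, time = 25
  J1 runs 1 units, time = 26
Finish times: [26, 19, 11]
Average turnaround = 56/3 = 18.6667

18.6667


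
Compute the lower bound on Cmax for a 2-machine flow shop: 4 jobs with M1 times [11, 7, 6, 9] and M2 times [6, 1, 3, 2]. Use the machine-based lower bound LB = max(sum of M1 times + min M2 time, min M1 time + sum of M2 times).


LB1 = sum(M1 times) + min(M2 times) = 33 + 1 = 34
LB2 = min(M1 times) + sum(M2 times) = 6 + 12 = 18
Lower bound = max(LB1, LB2) = max(34, 18) = 34

34


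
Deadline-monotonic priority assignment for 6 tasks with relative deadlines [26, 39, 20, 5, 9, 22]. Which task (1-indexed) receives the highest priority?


Sort tasks by relative deadline (ascending):
  Task 4: deadline = 5
  Task 5: deadline = 9
  Task 3: deadline = 20
  Task 6: deadline = 22
  Task 1: deadline = 26
  Task 2: deadline = 39
Priority order (highest first): [4, 5, 3, 6, 1, 2]
Highest priority task = 4

4


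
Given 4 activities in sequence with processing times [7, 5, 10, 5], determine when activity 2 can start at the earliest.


Activity 2 starts after activities 1 through 1 complete.
Predecessor durations: [7]
ES = 7 = 7

7


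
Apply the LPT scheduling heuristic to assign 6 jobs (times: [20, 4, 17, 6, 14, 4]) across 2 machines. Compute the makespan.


Sort jobs in decreasing order (LPT): [20, 17, 14, 6, 4, 4]
Assign each job to the least loaded machine:
  Machine 1: jobs [20, 6, 4, 4], load = 34
  Machine 2: jobs [17, 14], load = 31
Makespan = max load = 34

34


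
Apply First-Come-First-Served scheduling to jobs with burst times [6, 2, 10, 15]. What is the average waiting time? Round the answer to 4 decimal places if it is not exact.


FCFS order (as given): [6, 2, 10, 15]
Waiting times:
  Job 1: wait = 0
  Job 2: wait = 6
  Job 3: wait = 8
  Job 4: wait = 18
Sum of waiting times = 32
Average waiting time = 32/4 = 8.0

8.0


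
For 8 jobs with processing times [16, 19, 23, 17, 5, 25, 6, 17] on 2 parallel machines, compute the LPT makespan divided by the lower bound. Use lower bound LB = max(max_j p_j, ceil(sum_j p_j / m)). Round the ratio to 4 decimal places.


LPT order: [25, 23, 19, 17, 17, 16, 6, 5]
Machine loads after assignment: [64, 64]
LPT makespan = 64
Lower bound = max(max_job, ceil(total/2)) = max(25, 64) = 64
Ratio = 64 / 64 = 1.0

1.0


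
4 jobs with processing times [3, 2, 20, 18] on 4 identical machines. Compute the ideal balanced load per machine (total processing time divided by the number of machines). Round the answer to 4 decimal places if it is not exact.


Total processing time = 3 + 2 + 20 + 18 = 43
Number of machines = 4
Ideal balanced load = 43 / 4 = 10.75

10.75


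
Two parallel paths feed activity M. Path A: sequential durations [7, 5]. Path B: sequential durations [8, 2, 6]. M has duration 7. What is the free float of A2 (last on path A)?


ES(A2) = sum of predecessors on chain A = 7
EF(A2) = ES + duration = 7 + 5 = 12
Successor of A2 is M. ES(M) = max(sum(A), sum(B)) = max(12, 16) = 16
Free float = ES(successor) - EF(current) = 16 - 12 = 4

4


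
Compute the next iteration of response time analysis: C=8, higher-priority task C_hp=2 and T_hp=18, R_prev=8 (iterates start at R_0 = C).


R_next = C + ceil(R_prev / T_hp) * C_hp
ceil(8 / 18) = ceil(0.4444) = 1
Interference = 1 * 2 = 2
R_next = 8 + 2 = 10

10


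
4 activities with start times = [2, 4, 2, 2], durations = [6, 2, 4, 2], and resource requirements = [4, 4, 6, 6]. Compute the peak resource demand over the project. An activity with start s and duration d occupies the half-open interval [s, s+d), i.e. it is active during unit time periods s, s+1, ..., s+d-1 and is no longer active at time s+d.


Each activity i is active on [start_i, start_i + duration_i).
Compute total resource usage per time slot:
  t=0: active resources = [], total = 0
  t=1: active resources = [], total = 0
  t=2: active resources = [4, 6, 6], total = 16
  t=3: active resources = [4, 6, 6], total = 16
  t=4: active resources = [4, 4, 6], total = 14
  t=5: active resources = [4, 4, 6], total = 14
  t=6: active resources = [4], total = 4
  t=7: active resources = [4], total = 4
Peak resource demand = 16

16
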